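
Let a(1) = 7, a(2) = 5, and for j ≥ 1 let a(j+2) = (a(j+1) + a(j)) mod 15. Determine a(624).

7

Computing terms: a(1) = 7; a(2) = 5; a(3) = 12; a(4) = 2; a(5) = 14; a(6) = 1; a(7) = 0; a(8) = 1; a(9) = 1; a(10) = 2; a(11) = 3; a(12) = 5; a(13) = 8; a(14) = 13; a(15) = 6; a(16) = 4; a(17) = 10; a(18) = 14; a(19) = 9; a(20) = 8; a(21) = 2; a(22) = 10; a(23) = 12; a(24) = 7; a(25) = 4; a(26) = 11; a(27) = 0; a(28) = 11; a(29) = 11; a(30) = 7; a(31) = 3; a(32) = 10; a(33) = 13; a(34) = 8; a(35) = 6; a(36) = 14; a(37) = 5; a(38) = 4; a(39) = 9; a(40) = 13; a(41) = 7; a(42) = 5.
Since (a(41), a(42)) = (a(1), a(2)) = (7, 5) (two consecutive terms determine the rest), the sequence is periodic with period 40.
(624 - 1) mod 40 = 23, so a(624) = a(24) = 7.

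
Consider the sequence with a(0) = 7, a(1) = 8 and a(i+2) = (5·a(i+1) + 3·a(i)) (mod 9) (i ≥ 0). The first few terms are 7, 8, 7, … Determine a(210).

4

Computing terms: a(0) = 7; a(1) = 8; a(2) = 7; a(3) = 5; a(4) = 1; a(5) = 2; a(6) = 4; a(7) = 8; a(8) = 7.
Since (a(7), a(8)) = (a(1), a(2)) = (8, 7) (two consecutive terms determine the rest), the sequence is eventually periodic: after a pre-period of length 1 it cycles with period 6.
For i ≥ 1, a(i) depends only on (i - 1) mod 6. (210 - 1) mod 6 = 5, so a(210) = a(6) = 4.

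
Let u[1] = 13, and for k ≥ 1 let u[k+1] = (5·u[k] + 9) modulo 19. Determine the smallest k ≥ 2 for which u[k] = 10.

5

Listing terms: u[1] = 13,  u[2] = 17,  u[3] = 18,  u[4] = 4,  u[5] = 10,  u[6] = 2,  u[7] = 0,  u[8] = 9,  u[9] = 16,  u[10] = 13.
The sequence repeats with period 9.
The value 10 first appears (with k ≥ 2) at u[5].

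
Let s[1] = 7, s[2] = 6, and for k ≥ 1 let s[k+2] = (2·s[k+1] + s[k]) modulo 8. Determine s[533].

3

Listing terms: s[1] = 7; s[2] = 6; s[3] = 3; s[4] = 4; s[5] = 3; s[6] = 2; s[7] = 7; s[8] = 0; s[9] = 7; s[10] = 6.
The sequence repeats with period 8.
(533 - 1) mod 8 = 4, so s[533] = s[5] = 3.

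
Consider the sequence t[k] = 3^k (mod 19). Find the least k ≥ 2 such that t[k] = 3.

19

We have t[1] = 3, t[2] = 9, t[3] = 8, t[4] = 5, t[5] = 15, t[6] = 7, t[7] = 2, t[8] = 6, t[9] = 18, t[10] = 16, t[11] = 10, t[12] = 11, t[13] = 14, t[14] = 4, t[15] = 12, t[16] = 17, t[17] = 13, t[18] = 1, t[19] = 3.
Since t[19] = t[1] = 3, the sequence is periodic with period 18.
The value 3 next appears (with k ≥ 2) at t[19].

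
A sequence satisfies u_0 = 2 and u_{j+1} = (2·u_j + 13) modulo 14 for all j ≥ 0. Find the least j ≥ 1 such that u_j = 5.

2

We have u_0 = 2,  u_1 = 3,  u_2 = 5,  u_3 = 9,  u_4 = 3.
Since u_4 = u_1 = 3, the sequence is eventually periodic: after a pre-period of length 1 it cycles with period 3.
The value 5 first appears (with j ≥ 1) at u_2.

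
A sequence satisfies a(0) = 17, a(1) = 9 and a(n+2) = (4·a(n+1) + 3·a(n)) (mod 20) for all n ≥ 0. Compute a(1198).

a(0) = 17, a(1) = 9, a(2) = 7, a(3) = 15, a(4) = 1, a(5) = 9, a(6) = 19, a(7) = 3, a(8) = 9, a(9) = 5, a(10) = 7, a(11) = 3, a(12) = 13, a(13) = 1, a(14) = 3, a(15) = 15, a(16) = 9, a(17) = 1, a(18) = 11, a(19) = 7, a(20) = 1, a(21) = 5, a(22) = 3, a(23) = 7, a(24) = 17, a(25) = 9.
Since (a(24), a(25)) = (a(0), a(1)) = (17, 9) (two consecutive terms determine the rest), the sequence is periodic with period 24.
(1198 - 0) mod 24 = 22, so a(1198) = a(22) = 3.

3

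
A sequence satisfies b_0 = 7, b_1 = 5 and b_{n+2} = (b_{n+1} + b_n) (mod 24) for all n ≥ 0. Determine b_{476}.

Computing terms: b_0 = 7, b_1 = 5, b_2 = 12, b_3 = 17, b_4 = 5, b_5 = 22, b_6 = 3, b_7 = 1, b_8 = 4, b_9 = 5, b_{10} = 9, b_{11} = 14, b_{12} = 23, b_{13} = 13, b_{14} = 12, b_{15} = 1, b_{16} = 13, b_{17} = 14, b_{18} = 3, b_{19} = 17, b_{20} = 20, b_{21} = 13, b_{22} = 9, b_{23} = 22, b_{24} = 7, b_{25} = 5.
Since (b_{24}, b_{25}) = (b_0, b_1) = (7, 5) (two consecutive terms determine the rest), the sequence is periodic with period 24.
(476 - 0) mod 24 = 20, so b_{476} = b_{20} = 20.

20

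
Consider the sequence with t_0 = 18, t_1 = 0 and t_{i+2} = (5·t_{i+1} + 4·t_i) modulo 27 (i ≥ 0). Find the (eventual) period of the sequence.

8

Computing terms: t_0 = 18; t_1 = 0; t_2 = 18; t_3 = 9; t_4 = 9; t_5 = 0; t_6 = 9; t_7 = 18; t_8 = 18; t_9 = 0.
The sequence repeats with period 8.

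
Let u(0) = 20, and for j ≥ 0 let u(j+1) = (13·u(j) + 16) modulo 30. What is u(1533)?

26

u(0) = 20; u(1) = 6; u(2) = 4; u(3) = 8; u(4) = 0; u(5) = 16; u(6) = 14; u(7) = 18; u(8) = 10; u(9) = 26; u(10) = 24; u(11) = 28; u(12) = 20.
Since u(12) = u(0) = 20, the sequence is periodic with period 12.
(1533 - 0) mod 12 = 9, so u(1533) = u(9) = 26.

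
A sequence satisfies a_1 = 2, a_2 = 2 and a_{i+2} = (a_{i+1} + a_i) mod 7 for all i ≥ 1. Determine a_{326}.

2

Computing terms: a_1 = 2; a_2 = 2; a_3 = 4; a_4 = 6; a_5 = 3; a_6 = 2; a_7 = 5; a_8 = 0; a_9 = 5; a_{10} = 5; a_{11} = 3; a_{12} = 1; a_{13} = 4; a_{14} = 5; a_{15} = 2; a_{16} = 0; a_{17} = 2; a_{18} = 2.
Since (a_{17}, a_{18}) = (a_1, a_2) = (2, 2) (two consecutive terms determine the rest), the sequence is periodic with period 16.
(326 - 1) mod 16 = 5, so a_{326} = a_6 = 2.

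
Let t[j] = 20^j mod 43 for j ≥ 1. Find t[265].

Listing terms: t[1] = 20,  t[2] = 13,  t[3] = 2,  t[4] = 40,  t[5] = 26,  t[6] = 4,  t[7] = 37,  t[8] = 9,  t[9] = 8,  t[10] = 31,  t[11] = 18,  t[12] = 16,  t[13] = 19,  t[14] = 36,  t[15] = 32,  t[16] = 38,  t[17] = 29,  t[18] = 21,  t[19] = 33,  t[20] = 15,  t[21] = 42,  t[22] = 23,  t[23] = 30,  t[24] = 41,  t[25] = 3,  t[26] = 17,  t[27] = 39,  t[28] = 6,  t[29] = 34,  t[30] = 35,  t[31] = 12,  t[32] = 25,  t[33] = 27,  t[34] = 24,  t[35] = 7,  t[36] = 11,  t[37] = 5,  t[38] = 14,  t[39] = 22,  t[40] = 10,  t[41] = 28,  t[42] = 1,  t[43] = 20.
Since t[43] = t[1] = 20, the sequence is periodic with period 42.
So t[265] = t[1 + ((265-1) mod 42)] = t[13] = 19.

19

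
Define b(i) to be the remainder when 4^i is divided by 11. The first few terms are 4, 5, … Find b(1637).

5

We have b(1) = 4, b(2) = 5, b(3) = 9, b(4) = 3, b(5) = 1, b(6) = 4.
The sequence repeats with period 5.
So b(1637) = b(1 + ((1637-1) mod 5)) = b(2) = 5.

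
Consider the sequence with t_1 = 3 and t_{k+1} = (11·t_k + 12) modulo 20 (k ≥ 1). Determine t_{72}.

Listing terms: t_1 = 3; t_2 = 5; t_3 = 7; t_4 = 9; t_5 = 11; t_6 = 13; t_7 = 15; t_8 = 17; t_9 = 19; t_{10} = 1; t_{11} = 3.
The sequence repeats with period 10.
(72 - 1) mod 10 = 1, so t_{72} = t_2 = 5.

5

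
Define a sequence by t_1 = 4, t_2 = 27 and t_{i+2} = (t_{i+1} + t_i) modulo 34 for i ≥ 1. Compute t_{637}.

2

We have t_1 = 4; t_2 = 27; t_3 = 31; t_4 = 24; t_5 = 21; t_6 = 11; t_7 = 32; t_8 = 9; t_9 = 7; t_{10} = 16; t_{11} = 23; t_{12} = 5; t_{13} = 28; t_{14} = 33; t_{15} = 27; t_{16} = 26; t_{17} = 19; t_{18} = 11; t_{19} = 30; t_{20} = 7; t_{21} = 3; t_{22} = 10; t_{23} = 13; t_{24} = 23; t_{25} = 2; t_{26} = 25; t_{27} = 27; t_{28} = 18; t_{29} = 11; t_{30} = 29; t_{31} = 6; t_{32} = 1; t_{33} = 7; t_{34} = 8; t_{35} = 15; t_{36} = 23; t_{37} = 4; t_{38} = 27.
Since (t_{37}, t_{38}) = (t_1, t_2) = (4, 27) (two consecutive terms determine the rest), the sequence is periodic with period 36.
(637 - 1) mod 36 = 24, so t_{637} = t_{25} = 2.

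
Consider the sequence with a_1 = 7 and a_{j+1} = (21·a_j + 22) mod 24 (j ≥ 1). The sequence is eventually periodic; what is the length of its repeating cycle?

Listing terms: a_1 = 7; a_2 = 1; a_3 = 19; a_4 = 13; a_5 = 7.
Since a_5 = a_1 = 7, the sequence is periodic with period 4.

4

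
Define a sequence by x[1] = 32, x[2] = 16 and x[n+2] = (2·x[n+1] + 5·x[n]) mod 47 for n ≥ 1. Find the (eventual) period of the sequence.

x[1] = 32,  x[2] = 16,  x[3] = 4,  x[4] = 41,  x[5] = 8,  x[6] = 33,  x[7] = 12,  x[8] = 1,  x[9] = 15,  x[10] = 35,  x[11] = 4,  x[12] = 42,  x[13] = 10,  x[14] = 42,  x[15] = 40,  x[16] = 8,  x[17] = 28,  x[18] = 2,  x[19] = 3,  x[20] = 16,  x[21] = 0,  x[22] = 33,  x[23] = 19,  x[24] = 15,  x[25] = 31,  x[26] = 43,  x[27] = 6,  x[28] = 39,  x[29] = 14,  x[30] = 35,  x[31] = 46,  x[32] = 32,  x[33] = 12,  x[34] = 43,  x[35] = 5,  x[36] = 37,  x[37] = 5,  x[38] = 7,  x[39] = 39,  x[40] = 19,  x[41] = 45,  x[42] = 44,  x[43] = 31,  x[44] = 0,  x[45] = 14,  x[46] = 28,  x[47] = 32,  x[48] = 16.
Since (x[47], x[48]) = (x[1], x[2]) = (32, 16) (two consecutive terms determine the rest), the sequence is periodic with period 46.

46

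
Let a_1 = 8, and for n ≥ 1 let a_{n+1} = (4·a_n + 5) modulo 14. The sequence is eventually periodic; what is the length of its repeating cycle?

3

a_1 = 8, a_2 = 9, a_3 = 13, a_4 = 1, a_5 = 9.
Since a_5 = a_2 = 9, the sequence is eventually periodic: after a pre-period of length 1 it cycles with period 3.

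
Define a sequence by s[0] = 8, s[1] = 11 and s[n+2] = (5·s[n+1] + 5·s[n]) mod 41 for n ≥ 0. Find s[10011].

s[0] = 8, s[1] = 11, s[2] = 13, s[3] = 38, s[4] = 9, s[5] = 30, s[6] = 31, s[7] = 18, s[8] = 40, s[9] = 3, s[10] = 10, s[11] = 24, s[12] = 6, s[13] = 27, s[14] = 1, s[15] = 17, s[16] = 8, s[17] = 2, s[18] = 9, s[19] = 14, s[20] = 33, s[21] = 30, s[22] = 28, s[23] = 3, s[24] = 32, s[25] = 11, s[26] = 10, s[27] = 23, s[28] = 1, s[29] = 38, s[30] = 31, s[31] = 17, s[32] = 35, s[33] = 14, s[34] = 40, s[35] = 24, s[36] = 33, s[37] = 39, s[38] = 32, s[39] = 27, s[40] = 8, s[41] = 11.
Since (s[40], s[41]) = (s[0], s[1]) = (8, 11) (two consecutive terms determine the rest), the sequence is periodic with period 40.
So s[10011] = s[0 + ((10011-0) mod 40)] = s[11] = 24.

24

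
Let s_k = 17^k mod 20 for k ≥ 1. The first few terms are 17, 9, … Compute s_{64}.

We have s_1 = 17,  s_2 = 9,  s_3 = 13,  s_4 = 1,  s_5 = 17.
The sequence repeats with period 4.
(64 - 1) mod 4 = 3, so s_{64} = s_4 = 1.

1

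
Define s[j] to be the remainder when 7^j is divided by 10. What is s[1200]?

1

Computing terms: s[0] = 1, s[1] = 7, s[2] = 9, s[3] = 3, s[4] = 1.
The sequence repeats with period 4.
(1200 - 0) mod 4 = 0, so s[1200] = s[0] = 1.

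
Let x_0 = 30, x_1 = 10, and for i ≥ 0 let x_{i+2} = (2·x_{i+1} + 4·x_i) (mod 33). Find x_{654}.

Computing terms: x_0 = 30, x_1 = 10, x_2 = 8, x_3 = 23, x_4 = 12, x_5 = 17, x_6 = 16, x_7 = 1, x_8 = 0, x_9 = 4, x_{10} = 8, x_{11} = 32, x_{12} = 30, x_{13} = 23, x_{14} = 1, x_{15} = 28, x_{16} = 27, x_{17} = 1, x_{18} = 11, x_{19} = 26, x_{20} = 30, x_{21} = 32, x_{22} = 19, x_{23} = 1, x_{24} = 12, x_{25} = 28, x_{26} = 5, x_{27} = 23, x_{28} = 0, x_{29} = 26, x_{30} = 19, x_{31} = 10, x_{32} = 30, x_{33} = 1, x_{34} = 23, x_{35} = 17, x_{36} = 27, x_{37} = 23, x_{38} = 22, x_{39} = 4, x_{40} = 30, x_{41} = 10.
The sequence repeats with period 40.
(654 - 0) mod 40 = 14, so x_{654} = x_{14} = 1.

1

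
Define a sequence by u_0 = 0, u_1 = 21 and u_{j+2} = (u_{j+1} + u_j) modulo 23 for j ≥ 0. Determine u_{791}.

We have u_0 = 0,  u_1 = 21,  u_2 = 21,  u_3 = 19,  u_4 = 17,  u_5 = 13,  u_6 = 7,  u_7 = 20,  u_8 = 4,  u_9 = 1,  u_{10} = 5,  u_{11} = 6,  u_{12} = 11,  u_{13} = 17,  u_{14} = 5,  u_{15} = 22,  u_{16} = 4,  u_{17} = 3,  u_{18} = 7,  u_{19} = 10,  u_{20} = 17,  u_{21} = 4,  u_{22} = 21,  u_{23} = 2,  u_{24} = 0,  u_{25} = 2,  u_{26} = 2,  u_{27} = 4,  u_{28} = 6,  u_{29} = 10,  u_{30} = 16,  u_{31} = 3,  u_{32} = 19,  u_{33} = 22,  u_{34} = 18,  u_{35} = 17,  u_{36} = 12,  u_{37} = 6,  u_{38} = 18,  u_{39} = 1,  u_{40} = 19,  u_{41} = 20,  u_{42} = 16,  u_{43} = 13,  u_{44} = 6,  u_{45} = 19,  u_{46} = 2,  u_{47} = 21,  u_{48} = 0,  u_{49} = 21.
The sequence repeats with period 48.
So u_{791} = u_{0 + ((791-0) mod 48)} = u_{23} = 2.

2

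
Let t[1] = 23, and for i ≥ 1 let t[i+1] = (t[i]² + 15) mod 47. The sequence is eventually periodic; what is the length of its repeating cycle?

12

t[1] = 23; t[2] = 27; t[3] = 39; t[4] = 32; t[5] = 5; t[6] = 40; t[7] = 17; t[8] = 22; t[9] = 29; t[10] = 10; t[11] = 21; t[12] = 33; t[13] = 23.
The sequence repeats with period 12.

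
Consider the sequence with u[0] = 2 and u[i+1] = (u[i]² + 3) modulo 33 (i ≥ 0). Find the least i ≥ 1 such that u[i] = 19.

2

We have u[0] = 2, u[1] = 7, u[2] = 19, u[3] = 1, u[4] = 4, u[5] = 19.
Since u[5] = u[2] = 19, the sequence is eventually periodic: after a pre-period of length 2 it cycles with period 3.
The value 19 first appears (with i ≥ 1) at u[2].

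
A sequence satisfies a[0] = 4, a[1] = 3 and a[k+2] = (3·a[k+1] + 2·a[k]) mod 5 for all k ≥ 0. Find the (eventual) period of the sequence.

24

Listing terms: a[0] = 4, a[1] = 3, a[2] = 2, a[3] = 2, a[4] = 0, a[5] = 4, a[6] = 2, a[7] = 4, a[8] = 1, a[9] = 1, a[10] = 0, a[11] = 2, a[12] = 1, a[13] = 2, a[14] = 3, a[15] = 3, a[16] = 0, a[17] = 1, a[18] = 3, a[19] = 1, a[20] = 4, a[21] = 4, a[22] = 0, a[23] = 3, a[24] = 4, a[25] = 3.
Since (a[24], a[25]) = (a[0], a[1]) = (4, 3) (two consecutive terms determine the rest), the sequence is periodic with period 24.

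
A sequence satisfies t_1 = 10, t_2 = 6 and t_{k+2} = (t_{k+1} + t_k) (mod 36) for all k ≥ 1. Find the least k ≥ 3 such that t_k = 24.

Computing terms: t_1 = 10, t_2 = 6, t_3 = 16, t_4 = 22, t_5 = 2, t_6 = 24, t_7 = 26, t_8 = 14, t_9 = 4, t_{10} = 18, t_{11} = 22, t_{12} = 4, t_{13} = 26, t_{14} = 30, t_{15} = 20, t_{16} = 14, t_{17} = 34, t_{18} = 12, t_{19} = 10, t_{20} = 22, t_{21} = 32, t_{22} = 18, t_{23} = 14, t_{24} = 32, t_{25} = 10, t_{26} = 6.
Since (t_{25}, t_{26}) = (t_1, t_2) = (10, 6) (two consecutive terms determine the rest), the sequence is periodic with period 24.
The value 24 first appears (with k ≥ 3) at t_6.

6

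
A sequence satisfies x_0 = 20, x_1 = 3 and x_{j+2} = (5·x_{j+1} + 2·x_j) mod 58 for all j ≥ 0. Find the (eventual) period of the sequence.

28

x_0 = 20,  x_1 = 3,  x_2 = 55,  x_3 = 49,  x_4 = 7,  x_5 = 17,  x_6 = 41,  x_7 = 7,  x_8 = 1,  x_9 = 19,  x_{10} = 39,  x_{11} = 1,  x_{12} = 25,  x_{13} = 11,  x_{14} = 47,  x_{15} = 25,  x_{16} = 45,  x_{17} = 43,  x_{18} = 15,  x_{19} = 45,  x_{20} = 23,  x_{21} = 31,  x_{22} = 27,  x_{23} = 23,  x_{24} = 53,  x_{25} = 21,  x_{26} = 37,  x_{27} = 53,  x_{28} = 49,  x_{29} = 3,  x_{30} = 55.
Since (x_{29}, x_{30}) = (x_1, x_2) = (3, 55) (two consecutive terms determine the rest), the sequence is eventually periodic: after a pre-period of length 1 it cycles with period 28.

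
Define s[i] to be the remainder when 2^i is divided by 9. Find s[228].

Listing terms: s[1] = 2, s[2] = 4, s[3] = 8, s[4] = 7, s[5] = 5, s[6] = 1, s[7] = 2.
Since s[7] = s[1] = 2, the sequence is periodic with period 6.
So s[228] = s[1 + ((228-1) mod 6)] = s[6] = 1.

1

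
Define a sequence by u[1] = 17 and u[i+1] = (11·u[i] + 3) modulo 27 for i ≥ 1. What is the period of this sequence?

u[1] = 17; u[2] = 1; u[3] = 14; u[4] = 22; u[5] = 2; u[6] = 25; u[7] = 8; u[8] = 10; u[9] = 5; u[10] = 4; u[11] = 20; u[12] = 7; u[13] = 26; u[14] = 19; u[15] = 23; u[16] = 13; u[17] = 11; u[18] = 16; u[19] = 17.
The sequence repeats with period 18.

18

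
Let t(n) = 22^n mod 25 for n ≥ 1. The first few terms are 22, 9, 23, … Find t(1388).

11

Computing terms: t(1) = 22; t(2) = 9; t(3) = 23; t(4) = 6; t(5) = 7; t(6) = 4; t(7) = 13; t(8) = 11; t(9) = 17; t(10) = 24; t(11) = 3; t(12) = 16; t(13) = 2; t(14) = 19; t(15) = 18; t(16) = 21; t(17) = 12; t(18) = 14; t(19) = 8; t(20) = 1; t(21) = 22.
The sequence repeats with period 20.
(1388 - 1) mod 20 = 7, so t(1388) = t(8) = 11.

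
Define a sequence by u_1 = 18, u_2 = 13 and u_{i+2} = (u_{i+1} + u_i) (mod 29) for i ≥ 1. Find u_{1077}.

23

We have u_1 = 18; u_2 = 13; u_3 = 2; u_4 = 15; u_5 = 17; u_6 = 3; u_7 = 20; u_8 = 23; u_9 = 14; u_{10} = 8; u_{11} = 22; u_{12} = 1; u_{13} = 23; u_{14} = 24; u_{15} = 18; u_{16} = 13.
The sequence repeats with period 14.
(1077 - 1) mod 14 = 12, so u_{1077} = u_{13} = 23.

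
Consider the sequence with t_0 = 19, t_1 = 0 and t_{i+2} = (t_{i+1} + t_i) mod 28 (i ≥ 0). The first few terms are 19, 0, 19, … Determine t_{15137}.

t_0 = 19,  t_1 = 0,  t_2 = 19,  t_3 = 19,  t_4 = 10,  t_5 = 1,  t_6 = 11,  t_7 = 12,  t_8 = 23,  t_9 = 7,  t_{10} = 2,  t_{11} = 9,  t_{12} = 11,  t_{13} = 20,  t_{14} = 3,  t_{15} = 23,  t_{16} = 26,  t_{17} = 21,  t_{18} = 19,  t_{19} = 12,  t_{20} = 3,  t_{21} = 15,  t_{22} = 18,  t_{23} = 5,  t_{24} = 23,  t_{25} = 0,  t_{26} = 23,  t_{27} = 23,  t_{28} = 18,  t_{29} = 13,  t_{30} = 3,  t_{31} = 16,  t_{32} = 19,  t_{33} = 7,  t_{34} = 26,  t_{35} = 5,  t_{36} = 3,  t_{37} = 8,  t_{38} = 11,  t_{39} = 19,  t_{40} = 2,  t_{41} = 21,  t_{42} = 23,  t_{43} = 16,  t_{44} = 11,  t_{45} = 27,  t_{46} = 10,  t_{47} = 9,  t_{48} = 19,  t_{49} = 0.
Since (t_{48}, t_{49}) = (t_0, t_1) = (19, 0) (two consecutive terms determine the rest), the sequence is periodic with period 48.
So t_{15137} = t_{0 + ((15137-0) mod 48)} = t_{17} = 21.

21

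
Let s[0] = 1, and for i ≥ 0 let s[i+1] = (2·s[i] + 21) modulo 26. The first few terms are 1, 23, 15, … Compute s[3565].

We have s[0] = 1, s[1] = 23, s[2] = 15, s[3] = 25, s[4] = 19, s[5] = 7, s[6] = 9, s[7] = 13, s[8] = 21, s[9] = 11, s[10] = 17, s[11] = 3, s[12] = 1.
The sequence repeats with period 12.
So s[3565] = s[0 + ((3565-0) mod 12)] = s[1] = 23.

23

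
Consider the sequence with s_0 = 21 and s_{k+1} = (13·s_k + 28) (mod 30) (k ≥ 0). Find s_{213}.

21

Listing terms: s_0 = 21; s_1 = 1; s_2 = 11; s_3 = 21.
Since s_3 = s_0 = 21, the sequence is periodic with period 3.
(213 - 0) mod 3 = 0, so s_{213} = s_0 = 21.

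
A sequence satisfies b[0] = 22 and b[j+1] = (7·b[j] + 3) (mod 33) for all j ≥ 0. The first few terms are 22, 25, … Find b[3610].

We have b[0] = 22; b[1] = 25; b[2] = 13; b[3] = 28; b[4] = 1; b[5] = 10; b[6] = 7; b[7] = 19; b[8] = 4; b[9] = 31; b[10] = 22.
The sequence repeats with period 10.
(3610 - 0) mod 10 = 0, so b[3610] = b[0] = 22.

22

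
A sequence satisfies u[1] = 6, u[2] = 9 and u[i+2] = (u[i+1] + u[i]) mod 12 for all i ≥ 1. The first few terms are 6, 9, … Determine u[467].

3

u[1] = 6; u[2] = 9; u[3] = 3; u[4] = 0; u[5] = 3; u[6] = 3; u[7] = 6; u[8] = 9.
The sequence repeats with period 6.
(467 - 1) mod 6 = 4, so u[467] = u[5] = 3.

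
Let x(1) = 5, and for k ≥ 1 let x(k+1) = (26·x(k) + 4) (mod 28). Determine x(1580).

8

We have x(1) = 5; x(2) = 22; x(3) = 16; x(4) = 0; x(5) = 4; x(6) = 24; x(7) = 12; x(8) = 8; x(9) = 16.
Since x(9) = x(3) = 16, the sequence is eventually periodic: after a pre-period of length 2 it cycles with period 6.
For k ≥ 3, x(k) depends only on (k - 3) mod 6. (1580 - 3) mod 6 = 5, so x(1580) = x(8) = 8.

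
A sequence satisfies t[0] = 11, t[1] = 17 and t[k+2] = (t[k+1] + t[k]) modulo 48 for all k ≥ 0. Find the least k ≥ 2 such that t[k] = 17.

16

Listing terms: t[0] = 11; t[1] = 17; t[2] = 28; t[3] = 45; t[4] = 25; t[5] = 22; t[6] = 47; t[7] = 21; t[8] = 20; t[9] = 41; t[10] = 13; t[11] = 6; t[12] = 19; t[13] = 25; t[14] = 44; t[15] = 21; t[16] = 17; t[17] = 38; t[18] = 7; t[19] = 45; t[20] = 4; t[21] = 1; t[22] = 5; t[23] = 6; t[24] = 11; t[25] = 17.
Since (t[24], t[25]) = (t[0], t[1]) = (11, 17) (two consecutive terms determine the rest), the sequence is periodic with period 24.
The value 17 first appears (with k ≥ 2) at t[16].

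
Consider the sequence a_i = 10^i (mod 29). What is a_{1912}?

25

a_1 = 10,  a_2 = 13,  a_3 = 14,  a_4 = 24,  a_5 = 8,  a_6 = 22,  a_7 = 17,  a_8 = 25,  a_9 = 18,  a_{10} = 6,  a_{11} = 2,  a_{12} = 20,  a_{13} = 26,  a_{14} = 28,  a_{15} = 19,  a_{16} = 16,  a_{17} = 15,  a_{18} = 5,  a_{19} = 21,  a_{20} = 7,  a_{21} = 12,  a_{22} = 4,  a_{23} = 11,  a_{24} = 23,  a_{25} = 27,  a_{26} = 9,  a_{27} = 3,  a_{28} = 1,  a_{29} = 10.
Since a_{29} = a_1 = 10, the sequence is periodic with period 28.
So a_{1912} = a_{1 + ((1912-1) mod 28)} = a_8 = 25.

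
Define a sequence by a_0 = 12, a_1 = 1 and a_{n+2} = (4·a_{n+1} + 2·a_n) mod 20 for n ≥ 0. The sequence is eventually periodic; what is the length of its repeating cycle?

a_0 = 12, a_1 = 1, a_2 = 8, a_3 = 14, a_4 = 12, a_5 = 16, a_6 = 8, a_7 = 4, a_8 = 12, a_9 = 16.
Since (a_8, a_9) = (a_4, a_5) = (12, 16) (two consecutive terms determine the rest), the sequence is eventually periodic: after a pre-period of length 4 it cycles with period 4.

4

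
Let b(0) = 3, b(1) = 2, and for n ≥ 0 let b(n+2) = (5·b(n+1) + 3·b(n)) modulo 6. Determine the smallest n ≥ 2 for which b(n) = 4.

Listing terms: b(0) = 3,  b(1) = 2,  b(2) = 1,  b(3) = 5,  b(4) = 4,  b(5) = 5,  b(6) = 1,  b(7) = 2,  b(8) = 1.
Since (b(7), b(8)) = (b(1), b(2)) = (2, 1) (two consecutive terms determine the rest), the sequence is eventually periodic: after a pre-period of length 1 it cycles with period 6.
The value 4 first appears (with n ≥ 2) at b(4).

4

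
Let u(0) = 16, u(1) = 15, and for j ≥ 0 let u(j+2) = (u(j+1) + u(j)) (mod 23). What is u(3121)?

u(0) = 16; u(1) = 15; u(2) = 8; u(3) = 0; u(4) = 8; u(5) = 8; u(6) = 16; u(7) = 1; u(8) = 17; u(9) = 18; u(10) = 12; u(11) = 7; u(12) = 19; u(13) = 3; u(14) = 22; u(15) = 2; u(16) = 1; u(17) = 3; u(18) = 4; u(19) = 7; u(20) = 11; u(21) = 18; u(22) = 6; u(23) = 1; u(24) = 7; u(25) = 8; u(26) = 15; u(27) = 0; u(28) = 15; u(29) = 15; u(30) = 7; u(31) = 22; u(32) = 6; u(33) = 5; u(34) = 11; u(35) = 16; u(36) = 4; u(37) = 20; u(38) = 1; u(39) = 21; u(40) = 22; u(41) = 20; u(42) = 19; u(43) = 16; u(44) = 12; u(45) = 5; u(46) = 17; u(47) = 22; u(48) = 16; u(49) = 15.
Since (u(48), u(49)) = (u(0), u(1)) = (16, 15) (two consecutive terms determine the rest), the sequence is periodic with period 48.
So u(3121) = u(0 + ((3121-0) mod 48)) = u(1) = 15.

15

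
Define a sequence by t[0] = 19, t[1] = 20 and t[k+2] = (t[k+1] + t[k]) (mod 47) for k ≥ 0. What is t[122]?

We have t[0] = 19,  t[1] = 20,  t[2] = 39,  t[3] = 12,  t[4] = 4,  t[5] = 16,  t[6] = 20,  t[7] = 36,  t[8] = 9,  t[9] = 45,  t[10] = 7,  t[11] = 5,  t[12] = 12,  t[13] = 17,  t[14] = 29,  t[15] = 46,  t[16] = 28,  t[17] = 27,  t[18] = 8,  t[19] = 35,  t[20] = 43,  t[21] = 31,  t[22] = 27,  t[23] = 11,  t[24] = 38,  t[25] = 2,  t[26] = 40,  t[27] = 42,  t[28] = 35,  t[29] = 30,  t[30] = 18,  t[31] = 1,  t[32] = 19,  t[33] = 20.
Since (t[32], t[33]) = (t[0], t[1]) = (19, 20) (two consecutive terms determine the rest), the sequence is periodic with period 32.
So t[122] = t[0 + ((122-0) mod 32)] = t[26] = 40.

40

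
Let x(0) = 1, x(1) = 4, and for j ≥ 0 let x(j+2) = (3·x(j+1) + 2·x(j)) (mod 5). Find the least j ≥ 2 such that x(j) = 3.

We have x(0) = 1; x(1) = 4; x(2) = 4; x(3) = 0; x(4) = 3; x(5) = 4; x(6) = 3; x(7) = 2; x(8) = 2; x(9) = 0; x(10) = 4; x(11) = 2; x(12) = 4; x(13) = 1; x(14) = 1; x(15) = 0; x(16) = 2; x(17) = 1; x(18) = 2; x(19) = 3; x(20) = 3; x(21) = 0; x(22) = 1; x(23) = 3; x(24) = 1; x(25) = 4.
The sequence repeats with period 24.
The value 3 first appears (with j ≥ 2) at x(4).

4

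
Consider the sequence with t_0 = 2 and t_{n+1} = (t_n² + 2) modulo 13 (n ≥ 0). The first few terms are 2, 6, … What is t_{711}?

Listing terms: t_0 = 2,  t_1 = 6,  t_2 = 12,  t_3 = 3,  t_4 = 11,  t_5 = 6.
Since t_5 = t_1 = 6, the sequence is eventually periodic: after a pre-period of length 1 it cycles with period 4.
For n ≥ 1, t_n depends only on (n - 1) mod 4. (711 - 1) mod 4 = 2, so t_{711} = t_3 = 3.

3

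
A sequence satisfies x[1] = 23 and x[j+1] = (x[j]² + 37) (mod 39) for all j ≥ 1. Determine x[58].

x[1] = 23; x[2] = 20; x[3] = 8; x[4] = 23.
Since x[4] = x[1] = 23, the sequence is periodic with period 3.
(58 - 1) mod 3 = 0, so x[58] = x[1] = 23.

23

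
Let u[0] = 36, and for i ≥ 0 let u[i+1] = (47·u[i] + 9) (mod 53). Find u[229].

46

We have u[0] = 36, u[1] = 5, u[2] = 32, u[3] = 29, u[4] = 47, u[5] = 45, u[6] = 4, u[7] = 38, u[8] = 46, u[9] = 51, u[10] = 21, u[11] = 42, u[12] = 22, u[13] = 36.
Since u[13] = u[0] = 36, the sequence is periodic with period 13.
So u[229] = u[0 + ((229-0) mod 13)] = u[8] = 46.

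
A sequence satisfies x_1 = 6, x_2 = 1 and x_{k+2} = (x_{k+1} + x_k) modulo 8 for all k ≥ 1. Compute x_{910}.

We have x_1 = 6; x_2 = 1; x_3 = 7; x_4 = 0; x_5 = 7; x_6 = 7; x_7 = 6; x_8 = 5; x_9 = 3; x_{10} = 0; x_{11} = 3; x_{12} = 3; x_{13} = 6; x_{14} = 1.
Since (x_{13}, x_{14}) = (x_1, x_2) = (6, 1) (two consecutive terms determine the rest), the sequence is periodic with period 12.
(910 - 1) mod 12 = 9, so x_{910} = x_{10} = 0.

0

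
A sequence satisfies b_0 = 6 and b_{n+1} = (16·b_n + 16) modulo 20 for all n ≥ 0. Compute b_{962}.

Listing terms: b_0 = 6, b_1 = 12, b_2 = 8, b_3 = 4, b_4 = 0, b_5 = 16, b_6 = 12.
Since b_6 = b_1 = 12, the sequence is eventually periodic: after a pre-period of length 1 it cycles with period 5.
For n ≥ 1, b_n depends only on (n - 1) mod 5. (962 - 1) mod 5 = 1, so b_{962} = b_2 = 8.

8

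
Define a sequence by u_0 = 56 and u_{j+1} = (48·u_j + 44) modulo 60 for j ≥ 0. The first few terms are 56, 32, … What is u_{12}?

56

Listing terms: u_0 = 56, u_1 = 32, u_2 = 20, u_3 = 44, u_4 = 56.
Since u_4 = u_0 = 56, the sequence is periodic with period 4.
So u_{12} = u_{0 + ((12-0) mod 4)} = u_0 = 56.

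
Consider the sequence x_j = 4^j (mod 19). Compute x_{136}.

4

x_0 = 1; x_1 = 4; x_2 = 16; x_3 = 7; x_4 = 9; x_5 = 17; x_6 = 11; x_7 = 6; x_8 = 5; x_9 = 1.
The sequence repeats with period 9.
So x_{136} = x_{0 + ((136-0) mod 9)} = x_1 = 4.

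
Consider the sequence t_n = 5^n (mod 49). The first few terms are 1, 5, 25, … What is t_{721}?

Computing terms: t_0 = 1, t_1 = 5, t_2 = 25, t_3 = 27, t_4 = 37, t_5 = 38, t_6 = 43, t_7 = 19, t_8 = 46, t_9 = 34, t_{10} = 23, t_{11} = 17, t_{12} = 36, t_{13} = 33, t_{14} = 18, t_{15} = 41, t_{16} = 9, t_{17} = 45, t_{18} = 29, t_{19} = 47, t_{20} = 39, t_{21} = 48, t_{22} = 44, t_{23} = 24, t_{24} = 22, t_{25} = 12, t_{26} = 11, t_{27} = 6, t_{28} = 30, t_{29} = 3, t_{30} = 15, t_{31} = 26, t_{32} = 32, t_{33} = 13, t_{34} = 16, t_{35} = 31, t_{36} = 8, t_{37} = 40, t_{38} = 4, t_{39} = 20, t_{40} = 2, t_{41} = 10, t_{42} = 1.
Since t_{42} = t_0 = 1, the sequence is periodic with period 42.
(721 - 0) mod 42 = 7, so t_{721} = t_7 = 19.

19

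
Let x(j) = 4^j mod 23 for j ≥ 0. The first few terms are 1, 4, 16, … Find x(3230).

Computing terms: x(0) = 1,  x(1) = 4,  x(2) = 16,  x(3) = 18,  x(4) = 3,  x(5) = 12,  x(6) = 2,  x(7) = 8,  x(8) = 9,  x(9) = 13,  x(10) = 6,  x(11) = 1.
Since x(11) = x(0) = 1, the sequence is periodic with period 11.
(3230 - 0) mod 11 = 7, so x(3230) = x(7) = 8.

8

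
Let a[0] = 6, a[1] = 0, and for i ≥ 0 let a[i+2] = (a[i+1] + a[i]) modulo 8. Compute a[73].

We have a[0] = 6; a[1] = 0; a[2] = 6; a[3] = 6; a[4] = 4; a[5] = 2; a[6] = 6; a[7] = 0.
Since (a[6], a[7]) = (a[0], a[1]) = (6, 0) (two consecutive terms determine the rest), the sequence is periodic with period 6.
(73 - 0) mod 6 = 1, so a[73] = a[1] = 0.

0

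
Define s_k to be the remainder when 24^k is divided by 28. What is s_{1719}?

Listing terms: s_0 = 1,  s_1 = 24,  s_2 = 16,  s_3 = 20,  s_4 = 4,  s_5 = 12,  s_6 = 8,  s_7 = 24.
Since s_7 = s_1 = 24, the sequence is eventually periodic: after a pre-period of length 1 it cycles with period 6.
For k ≥ 1, s_k depends only on (k - 1) mod 6. (1719 - 1) mod 6 = 2, so s_{1719} = s_3 = 20.

20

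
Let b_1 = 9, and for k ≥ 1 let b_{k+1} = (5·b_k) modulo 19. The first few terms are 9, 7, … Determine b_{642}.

Computing terms: b_1 = 9,  b_2 = 7,  b_3 = 16,  b_4 = 4,  b_5 = 1,  b_6 = 5,  b_7 = 6,  b_8 = 11,  b_9 = 17,  b_{10} = 9.
The sequence repeats with period 9.
So b_{642} = b_{1 + ((642-1) mod 9)} = b_3 = 16.

16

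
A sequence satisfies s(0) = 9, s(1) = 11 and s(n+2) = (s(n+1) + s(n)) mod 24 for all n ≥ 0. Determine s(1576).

3

We have s(0) = 9,  s(1) = 11,  s(2) = 20,  s(3) = 7,  s(4) = 3,  s(5) = 10,  s(6) = 13,  s(7) = 23,  s(8) = 12,  s(9) = 11,  s(10) = 23,  s(11) = 10,  s(12) = 9,  s(13) = 19,  s(14) = 4,  s(15) = 23,  s(16) = 3,  s(17) = 2,  s(18) = 5,  s(19) = 7,  s(20) = 12,  s(21) = 19,  s(22) = 7,  s(23) = 2,  s(24) = 9,  s(25) = 11.
Since (s(24), s(25)) = (s(0), s(1)) = (9, 11) (two consecutive terms determine the rest), the sequence is periodic with period 24.
So s(1576) = s(0 + ((1576-0) mod 24)) = s(16) = 3.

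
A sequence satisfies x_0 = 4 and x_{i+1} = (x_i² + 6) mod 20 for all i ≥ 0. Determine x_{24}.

6

x_0 = 4,  x_1 = 2,  x_2 = 10,  x_3 = 6,  x_4 = 2.
Since x_4 = x_1 = 2, the sequence is eventually periodic: after a pre-period of length 1 it cycles with period 3.
For i ≥ 1, x_i depends only on (i - 1) mod 3. (24 - 1) mod 3 = 2, so x_{24} = x_3 = 6.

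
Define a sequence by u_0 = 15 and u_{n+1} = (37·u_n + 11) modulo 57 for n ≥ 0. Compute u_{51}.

15

We have u_0 = 15, u_1 = 53, u_2 = 34, u_3 = 15.
Since u_3 = u_0 = 15, the sequence is periodic with period 3.
(51 - 0) mod 3 = 0, so u_{51} = u_0 = 15.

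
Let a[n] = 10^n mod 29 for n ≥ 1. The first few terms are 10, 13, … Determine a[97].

Listing terms: a[1] = 10,  a[2] = 13,  a[3] = 14,  a[4] = 24,  a[5] = 8,  a[6] = 22,  a[7] = 17,  a[8] = 25,  a[9] = 18,  a[10] = 6,  a[11] = 2,  a[12] = 20,  a[13] = 26,  a[14] = 28,  a[15] = 19,  a[16] = 16,  a[17] = 15,  a[18] = 5,  a[19] = 21,  a[20] = 7,  a[21] = 12,  a[22] = 4,  a[23] = 11,  a[24] = 23,  a[25] = 27,  a[26] = 9,  a[27] = 3,  a[28] = 1,  a[29] = 10.
Since a[29] = a[1] = 10, the sequence is periodic with period 28.
(97 - 1) mod 28 = 12, so a[97] = a[13] = 26.

26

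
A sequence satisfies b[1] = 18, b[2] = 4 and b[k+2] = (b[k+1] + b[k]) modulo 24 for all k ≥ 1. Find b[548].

20

Listing terms: b[1] = 18, b[2] = 4, b[3] = 22, b[4] = 2, b[5] = 0, b[6] = 2, b[7] = 2, b[8] = 4, b[9] = 6, b[10] = 10, b[11] = 16, b[12] = 2, b[13] = 18, b[14] = 20, b[15] = 14, b[16] = 10, b[17] = 0, b[18] = 10, b[19] = 10, b[20] = 20, b[21] = 6, b[22] = 2, b[23] = 8, b[24] = 10, b[25] = 18, b[26] = 4.
The sequence repeats with period 24.
(548 - 1) mod 24 = 19, so b[548] = b[20] = 20.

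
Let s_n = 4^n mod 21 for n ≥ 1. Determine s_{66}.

1

Computing terms: s_1 = 4, s_2 = 16, s_3 = 1, s_4 = 4.
Since s_4 = s_1 = 4, the sequence is periodic with period 3.
(66 - 1) mod 3 = 2, so s_{66} = s_3 = 1.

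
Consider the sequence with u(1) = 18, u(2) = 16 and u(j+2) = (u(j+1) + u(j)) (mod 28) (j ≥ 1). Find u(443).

Computing terms: u(1) = 18,  u(2) = 16,  u(3) = 6,  u(4) = 22,  u(5) = 0,  u(6) = 22,  u(7) = 22,  u(8) = 16,  u(9) = 10,  u(10) = 26,  u(11) = 8,  u(12) = 6,  u(13) = 14,  u(14) = 20,  u(15) = 6,  u(16) = 26,  u(17) = 4,  u(18) = 2,  u(19) = 6,  u(20) = 8,  u(21) = 14,  u(22) = 22,  u(23) = 8,  u(24) = 2,  u(25) = 10,  u(26) = 12,  u(27) = 22,  u(28) = 6,  u(29) = 0,  u(30) = 6,  u(31) = 6,  u(32) = 12,  u(33) = 18,  u(34) = 2,  u(35) = 20,  u(36) = 22,  u(37) = 14,  u(38) = 8,  u(39) = 22,  u(40) = 2,  u(41) = 24,  u(42) = 26,  u(43) = 22,  u(44) = 20,  u(45) = 14,  u(46) = 6,  u(47) = 20,  u(48) = 26,  u(49) = 18,  u(50) = 16.
Since (u(49), u(50)) = (u(1), u(2)) = (18, 16) (two consecutive terms determine the rest), the sequence is periodic with period 48.
So u(443) = u(1 + ((443-1) mod 48)) = u(11) = 8.

8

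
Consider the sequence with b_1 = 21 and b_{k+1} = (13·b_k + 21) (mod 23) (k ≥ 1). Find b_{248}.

3

b_1 = 21,  b_2 = 18,  b_3 = 2,  b_4 = 1,  b_5 = 11,  b_6 = 3,  b_7 = 14,  b_8 = 19,  b_9 = 15,  b_{10} = 9,  b_{11} = 0,  b_{12} = 21.
Since b_{12} = b_1 = 21, the sequence is periodic with period 11.
(248 - 1) mod 11 = 5, so b_{248} = b_6 = 3.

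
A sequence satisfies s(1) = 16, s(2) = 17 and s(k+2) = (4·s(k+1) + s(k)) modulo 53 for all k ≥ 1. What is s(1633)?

Computing terms: s(1) = 16; s(2) = 17; s(3) = 31; s(4) = 35; s(5) = 12; s(6) = 30; s(7) = 26; s(8) = 28; s(9) = 32; s(10) = 50; s(11) = 20; s(12) = 24; s(13) = 10; s(14) = 11; s(15) = 1; s(16) = 15; s(17) = 8; s(18) = 47; s(19) = 37; s(20) = 36; s(21) = 22; s(22) = 18; s(23) = 41; s(24) = 23; s(25) = 27; s(26) = 25; s(27) = 21; s(28) = 3; s(29) = 33; s(30) = 29; s(31) = 43; s(32) = 42; s(33) = 52; s(34) = 38; s(35) = 45; s(36) = 6; s(37) = 16; s(38) = 17.
Since (s(37), s(38)) = (s(1), s(2)) = (16, 17) (two consecutive terms determine the rest), the sequence is periodic with period 36.
(1633 - 1) mod 36 = 12, so s(1633) = s(13) = 10.

10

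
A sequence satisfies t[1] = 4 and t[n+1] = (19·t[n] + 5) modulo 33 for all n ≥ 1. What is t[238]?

4

t[1] = 4, t[2] = 15, t[3] = 26, t[4] = 4.
Since t[4] = t[1] = 4, the sequence is periodic with period 3.
(238 - 1) mod 3 = 0, so t[238] = t[1] = 4.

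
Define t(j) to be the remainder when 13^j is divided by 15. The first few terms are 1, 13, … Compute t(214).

We have t(0) = 1; t(1) = 13; t(2) = 4; t(3) = 7; t(4) = 1.
Since t(4) = t(0) = 1, the sequence is periodic with period 4.
So t(214) = t(0 + ((214-0) mod 4)) = t(2) = 4.

4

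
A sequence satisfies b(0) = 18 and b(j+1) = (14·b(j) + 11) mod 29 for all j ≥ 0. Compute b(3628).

Listing terms: b(0) = 18, b(1) = 2, b(2) = 10, b(3) = 6, b(4) = 8, b(5) = 7, b(6) = 22, b(7) = 0, b(8) = 11, b(9) = 20, b(10) = 1, b(11) = 25, b(12) = 13, b(13) = 19, b(14) = 16, b(15) = 3, b(16) = 24, b(17) = 28, b(18) = 26, b(19) = 27, b(20) = 12, b(21) = 5, b(22) = 23, b(23) = 14, b(24) = 4, b(25) = 9, b(26) = 21, b(27) = 15, b(28) = 18.
The sequence repeats with period 28.
(3628 - 0) mod 28 = 16, so b(3628) = b(16) = 24.

24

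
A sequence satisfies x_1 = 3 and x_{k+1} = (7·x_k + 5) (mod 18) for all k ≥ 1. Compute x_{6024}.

x_1 = 3,  x_2 = 8,  x_3 = 7,  x_4 = 0,  x_5 = 5,  x_6 = 4,  x_7 = 15,  x_8 = 2,  x_9 = 1,  x_{10} = 12,  x_{11} = 17,  x_{12} = 16,  x_{13} = 9,  x_{14} = 14,  x_{15} = 13,  x_{16} = 6,  x_{17} = 11,  x_{18} = 10,  x_{19} = 3.
The sequence repeats with period 18.
So x_{6024} = x_{1 + ((6024-1) mod 18)} = x_{12} = 16.

16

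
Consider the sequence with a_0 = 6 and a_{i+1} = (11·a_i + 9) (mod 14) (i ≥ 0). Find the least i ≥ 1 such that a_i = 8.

2

Computing terms: a_0 = 6; a_1 = 5; a_2 = 8; a_3 = 13; a_4 = 12; a_5 = 1; a_6 = 6.
The sequence repeats with period 6.
The value 8 first appears (with i ≥ 1) at a_2.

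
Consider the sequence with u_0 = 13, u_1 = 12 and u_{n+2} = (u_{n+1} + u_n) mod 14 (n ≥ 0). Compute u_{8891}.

Computing terms: u_0 = 13, u_1 = 12, u_2 = 11, u_3 = 9, u_4 = 6, u_5 = 1, u_6 = 7, u_7 = 8, u_8 = 1, u_9 = 9, u_{10} = 10, u_{11} = 5, u_{12} = 1, u_{13} = 6, u_{14} = 7, u_{15} = 13, u_{16} = 6, u_{17} = 5, u_{18} = 11, u_{19} = 2, u_{20} = 13, u_{21} = 1, u_{22} = 0, u_{23} = 1, u_{24} = 1, u_{25} = 2, u_{26} = 3, u_{27} = 5, u_{28} = 8, u_{29} = 13, u_{30} = 7, u_{31} = 6, u_{32} = 13, u_{33} = 5, u_{34} = 4, u_{35} = 9, u_{36} = 13, u_{37} = 8, u_{38} = 7, u_{39} = 1, u_{40} = 8, u_{41} = 9, u_{42} = 3, u_{43} = 12, u_{44} = 1, u_{45} = 13, u_{46} = 0, u_{47} = 13, u_{48} = 13, u_{49} = 12.
The sequence repeats with period 48.
So u_{8891} = u_{0 + ((8891-0) mod 48)} = u_{11} = 5.

5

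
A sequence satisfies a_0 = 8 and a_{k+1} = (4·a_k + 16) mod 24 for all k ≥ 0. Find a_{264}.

Computing terms: a_0 = 8,  a_1 = 0,  a_2 = 16,  a_3 = 8.
The sequence repeats with period 3.
So a_{264} = a_{0 + ((264-0) mod 3)} = a_0 = 8.

8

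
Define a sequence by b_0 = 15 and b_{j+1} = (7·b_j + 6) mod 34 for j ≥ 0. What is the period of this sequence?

16

Listing terms: b_0 = 15; b_1 = 9; b_2 = 1; b_3 = 13; b_4 = 29; b_5 = 5; b_6 = 7; b_7 = 21; b_8 = 17; b_9 = 23; b_{10} = 31; b_{11} = 19; b_{12} = 3; b_{13} = 27; b_{14} = 25; b_{15} = 11; b_{16} = 15.
The sequence repeats with period 16.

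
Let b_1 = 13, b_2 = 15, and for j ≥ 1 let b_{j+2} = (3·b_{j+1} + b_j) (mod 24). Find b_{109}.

13

We have b_1 = 13,  b_2 = 15,  b_3 = 10,  b_4 = 21,  b_5 = 1,  b_6 = 0,  b_7 = 1,  b_8 = 3,  b_9 = 10,  b_{10} = 9,  b_{11} = 13,  b_{12} = 0,  b_{13} = 13,  b_{14} = 15.
Since (b_{13}, b_{14}) = (b_1, b_2) = (13, 15) (two consecutive terms determine the rest), the sequence is periodic with period 12.
(109 - 1) mod 12 = 0, so b_{109} = b_1 = 13.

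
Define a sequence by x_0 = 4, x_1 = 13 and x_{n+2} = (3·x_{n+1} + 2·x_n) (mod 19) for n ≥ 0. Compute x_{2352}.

Listing terms: x_0 = 4,  x_1 = 13,  x_2 = 9,  x_3 = 15,  x_4 = 6,  x_5 = 10,  x_6 = 4,  x_7 = 13.
Since (x_6, x_7) = (x_0, x_1) = (4, 13) (two consecutive terms determine the rest), the sequence is periodic with period 6.
So x_{2352} = x_{0 + ((2352-0) mod 6)} = x_0 = 4.

4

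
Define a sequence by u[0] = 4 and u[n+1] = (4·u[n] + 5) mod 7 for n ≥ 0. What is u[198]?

We have u[0] = 4,  u[1] = 0,  u[2] = 5,  u[3] = 4.
Since u[3] = u[0] = 4, the sequence is periodic with period 3.
(198 - 0) mod 3 = 0, so u[198] = u[0] = 4.

4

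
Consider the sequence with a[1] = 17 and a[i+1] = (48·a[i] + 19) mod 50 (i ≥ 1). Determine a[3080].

1

a[1] = 17; a[2] = 35; a[3] = 49; a[4] = 21; a[5] = 27; a[6] = 15; a[7] = 39; a[8] = 41; a[9] = 37; a[10] = 45; a[11] = 29; a[12] = 11; a[13] = 47; a[14] = 25; a[15] = 19; a[16] = 31; a[17] = 7; a[18] = 5; a[19] = 9; a[20] = 1; a[21] = 17.
The sequence repeats with period 20.
So a[3080] = a[1 + ((3080-1) mod 20)] = a[20] = 1.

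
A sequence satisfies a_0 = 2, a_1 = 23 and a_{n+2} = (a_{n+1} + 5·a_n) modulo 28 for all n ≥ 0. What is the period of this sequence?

Computing terms: a_0 = 2, a_1 = 23, a_2 = 5, a_3 = 8, a_4 = 5, a_5 = 17, a_6 = 14, a_7 = 15, a_8 = 1, a_9 = 20, a_{10} = 25, a_{11} = 13, a_{12} = 26, a_{13} = 7, a_{14} = 25, a_{15} = 4, a_{16} = 17, a_{17} = 9, a_{18} = 10, a_{19} = 27, a_{20} = 21, a_{21} = 16, a_{22} = 9, a_{23} = 5, a_{24} = 22, a_{25} = 19, a_{26} = 17, a_{27} = 0, a_{28} = 1, a_{29} = 1, a_{30} = 6, a_{31} = 11, a_{32} = 13, a_{33} = 12, a_{34} = 21, a_{35} = 25, a_{36} = 18, a_{37} = 3, a_{38} = 9, a_{39} = 24, a_{40} = 13, a_{41} = 21, a_{42} = 2, a_{43} = 23.
The sequence repeats with period 42.

42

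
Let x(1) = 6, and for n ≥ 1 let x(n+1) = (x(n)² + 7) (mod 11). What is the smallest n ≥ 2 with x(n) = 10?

2

We have x(1) = 6; x(2) = 10; x(3) = 8; x(4) = 5; x(5) = 10.
Since x(5) = x(2) = 10, the sequence is eventually periodic: after a pre-period of length 1 it cycles with period 3.
The value 10 first appears (with n ≥ 2) at x(2).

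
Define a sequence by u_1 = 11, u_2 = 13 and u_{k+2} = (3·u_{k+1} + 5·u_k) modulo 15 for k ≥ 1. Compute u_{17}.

Computing terms: u_1 = 11; u_2 = 13; u_3 = 4; u_4 = 2; u_5 = 11; u_6 = 13.
Since (u_5, u_6) = (u_1, u_2) = (11, 13) (two consecutive terms determine the rest), the sequence is periodic with period 4.
So u_{17} = u_{1 + ((17-1) mod 4)} = u_1 = 11.

11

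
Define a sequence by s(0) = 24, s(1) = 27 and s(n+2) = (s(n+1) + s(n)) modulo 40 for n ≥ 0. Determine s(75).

We have s(0) = 24, s(1) = 27, s(2) = 11, s(3) = 38, s(4) = 9, s(5) = 7, s(6) = 16, s(7) = 23, s(8) = 39, s(9) = 22, s(10) = 21, s(11) = 3, s(12) = 24, s(13) = 27.
Since (s(12), s(13)) = (s(0), s(1)) = (24, 27) (two consecutive terms determine the rest), the sequence is periodic with period 12.
So s(75) = s(0 + ((75-0) mod 12)) = s(3) = 38.

38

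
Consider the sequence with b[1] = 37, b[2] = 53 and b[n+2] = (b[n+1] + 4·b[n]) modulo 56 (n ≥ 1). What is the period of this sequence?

Listing terms: b[1] = 37,  b[2] = 53,  b[3] = 33,  b[4] = 21,  b[5] = 41,  b[6] = 13,  b[7] = 9,  b[8] = 5,  b[9] = 41,  b[10] = 5,  b[11] = 1,  b[12] = 21,  b[13] = 25,  b[14] = 53,  b[15] = 41,  b[16] = 29,  b[17] = 25,  b[18] = 29,  b[19] = 17,  b[20] = 21,  b[21] = 33,  b[22] = 5,  b[23] = 25,  b[24] = 45,  b[25] = 33,  b[26] = 45,  b[27] = 9,  b[28] = 21,  b[29] = 1,  b[30] = 29,  b[31] = 33,  b[32] = 37,  b[33] = 1,  b[34] = 37,  b[35] = 41,  b[36] = 21,  b[37] = 17,  b[38] = 45,  b[39] = 1,  b[40] = 13,  b[41] = 17,  b[42] = 13,  b[43] = 25,  b[44] = 21,  b[45] = 9,  b[46] = 37,  b[47] = 17,  b[48] = 53,  b[49] = 9,  b[50] = 53,  b[51] = 33.
Since (b[50], b[51]) = (b[2], b[3]) = (53, 33) (two consecutive terms determine the rest), the sequence is eventually periodic: after a pre-period of length 1 it cycles with period 48.

48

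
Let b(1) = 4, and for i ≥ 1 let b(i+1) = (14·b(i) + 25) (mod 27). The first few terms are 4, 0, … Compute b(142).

Computing terms: b(1) = 4; b(2) = 0; b(3) = 25; b(4) = 24; b(5) = 10; b(6) = 3; b(7) = 13; b(8) = 18; b(9) = 7; b(10) = 15; b(11) = 19; b(12) = 21; b(13) = 22; b(14) = 9; b(15) = 16; b(16) = 6; b(17) = 1; b(18) = 12; b(19) = 4.
The sequence repeats with period 18.
So b(142) = b(1 + ((142-1) mod 18)) = b(16) = 6.

6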